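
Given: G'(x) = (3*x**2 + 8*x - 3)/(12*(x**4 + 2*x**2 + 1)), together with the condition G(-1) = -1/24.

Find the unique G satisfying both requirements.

Recognize the product-rule pattern: G'(x) = u'v + uv' with u = 1/(3*x**2 + 3), v = -3*x/4 - 1, so integration by parts undoes it.
A general antiderivative is (-3*x/4 - 1)/(3*x**2 + 3) + C.
The condition gives C = -1/24 - (-1/24) = 0.
So G(x) = -3*x/(12*x**2 + 12) - 1/(3*x**2 + 3).
Check: d/dx[-3*x/(12*x**2 + 12) - 1/(3*x**2 + 3)] = (3*x**2 + 8*x - 3)/(12*x**4 + 24*x**2 + 12), which equals G'(x).

G(x) = -3*x/(12*x**2 + 12) - 1/(3*x**2 + 3)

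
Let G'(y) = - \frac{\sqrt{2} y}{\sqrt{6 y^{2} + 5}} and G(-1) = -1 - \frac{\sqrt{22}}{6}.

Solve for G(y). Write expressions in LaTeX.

G(y) = \frac{\sqrt{2} \left(- \sqrt{6 y^{2} + 5} - 3 \sqrt{2}\right)}{6}

G'(y) matches the chain-rule pattern g'(h)*h' with inner function h(y) = 3 y^{2} + \frac{5}{2}; substituting u = h(y) collapses the integral.
A general antiderivative is - \frac{\sqrt{3 y^{2} + \frac{5}{2}}}{3} + C.
The condition gives C = -1 - \frac{\sqrt{22}}{6} - (- \frac{\sqrt{22}}{6}) = -1.
So G(y) = \frac{\sqrt{2} \left(- \sqrt{6 y^{2} + 5} - 3 \sqrt{2}\right)}{6}.
Check: d/dy[\frac{\sqrt{2} \left(- \sqrt{6 y^{2} + 5} - 3 \sqrt{2}\right)}{6}] = - \frac{\sqrt{2} y}{\sqrt{6 y^{2} + 5}} = G'(y).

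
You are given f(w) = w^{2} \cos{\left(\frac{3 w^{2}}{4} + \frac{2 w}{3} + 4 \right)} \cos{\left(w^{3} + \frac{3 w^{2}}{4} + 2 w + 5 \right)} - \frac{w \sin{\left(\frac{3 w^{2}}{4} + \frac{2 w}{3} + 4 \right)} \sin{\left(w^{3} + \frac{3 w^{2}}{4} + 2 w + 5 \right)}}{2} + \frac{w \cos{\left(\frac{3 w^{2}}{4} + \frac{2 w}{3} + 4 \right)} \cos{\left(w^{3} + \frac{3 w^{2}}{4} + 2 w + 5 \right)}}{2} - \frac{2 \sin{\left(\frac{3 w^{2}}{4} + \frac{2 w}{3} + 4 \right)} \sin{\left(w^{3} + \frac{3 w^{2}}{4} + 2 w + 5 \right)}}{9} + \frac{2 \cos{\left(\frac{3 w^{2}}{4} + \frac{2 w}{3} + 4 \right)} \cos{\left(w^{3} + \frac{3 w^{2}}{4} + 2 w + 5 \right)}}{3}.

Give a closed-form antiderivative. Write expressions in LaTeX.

An antiderivative is F(w) = \frac{\sin{\left(w^{3} + \frac{3 w^{2}}{4} + 2 w + 5 \right)} \cos{\left(\frac{3 w^{2}}{4} + \frac{2 w}{3} + 4 \right)}}{3}.

Recognize the product-rule pattern: f = u'v + uv' with u = \frac{\cos{\left(\frac{3 w^{2}}{4} + \frac{2 w}{3} + 4 \right)}}{3}, v = \sin{\left(w^{3} + \frac{3 w^{2}}{4} + 2 w + 5 \right)}, so integration by parts undoes it.
Check: d/dw[\frac{\sin{\left(w^{3} + \frac{3 w^{2}}{4} + 2 w + 5 \right)} \cos{\left(\frac{3 w^{2}}{4} + \frac{2 w}{3} + 4 \right)}}{3}] = w^{2} \cos{\left(\frac{3 w^{2}}{4} + \frac{2 w}{3} + 4 \right)} \cos{\left(w^{3} + \frac{3 w^{2}}{4} + 2 w + 5 \right)} - \frac{w \sin{\left(\frac{3 w^{2}}{4} + \frac{2 w}{3} + 4 \right)} \sin{\left(w^{3} + \frac{3 w^{2}}{4} + 2 w + 5 \right)}}{2} + \frac{w \cos{\left(\frac{3 w^{2}}{4} + \frac{2 w}{3} + 4 \right)} \cos{\left(w^{3} + \frac{3 w^{2}}{4} + 2 w + 5 \right)}}{2} - \frac{2 \sin{\left(\frac{3 w^{2}}{4} + \frac{2 w}{3} + 4 \right)} \sin{\left(w^{3} + \frac{3 w^{2}}{4} + 2 w + 5 \right)}}{9} + \frac{2 \cos{\left(\frac{3 w^{2}}{4} + \frac{2 w}{3} + 4 \right)} \cos{\left(w^{3} + \frac{3 w^{2}}{4} + 2 w + 5 \right)}}{3} = f(w).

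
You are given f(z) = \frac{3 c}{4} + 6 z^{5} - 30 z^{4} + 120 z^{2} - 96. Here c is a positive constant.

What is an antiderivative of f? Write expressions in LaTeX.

Integrate term by term and add the pieces.
Check: d/dz[\frac{3 c z}{4} + z^{6} - 6 z^{5} + 40 z^{3} - 96 z] = \frac{3 c}{4} + 6 z^{5} - 30 z^{4} + 120 z^{2} - 96 = f(z).

An antiderivative is F(z) = \frac{3 c z}{4} + z^{6} - 6 z^{5} + 40 z^{3} - 96 z.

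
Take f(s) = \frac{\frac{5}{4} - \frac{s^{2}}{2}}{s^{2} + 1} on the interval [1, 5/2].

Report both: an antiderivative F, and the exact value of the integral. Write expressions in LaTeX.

Any candidate F(s) must reproduce f(s) exactly when differentiated.
F(s) = - \frac{s}{2} + \frac{7 \operatorname{atan}{\left(s \right)}}{4} is an antiderivative of f.
Check: d/ds[- \frac{s}{2} + \frac{7 \operatorname{atan}{\left(s \right)}}{4}] = \frac{5 - 2 s^{2}}{4 s^{2} + 4}, which equals f(s).
F(5/2) = - \frac{5}{4} + \frac{7 \operatorname{atan}{\left(\frac{5}{2} \right)}}{4}; F(1) = - \frac{1}{2} + \frac{7 \pi}{16}.
Integral = F(5/2) - F(1) = - \frac{7 \pi}{16} - \frac{3}{4} + \frac{7 \operatorname{atan}{\left(\frac{5}{2} \right)}}{4}.

Antiderivative: F(s) = - \frac{s}{2} + \frac{7 \operatorname{atan}{\left(s \right)}}{4}; value = - \frac{7 \pi}{16} - \frac{3}{4} + \frac{7 \operatorname{atan}{\left(\frac{5}{2} \right)}}{4}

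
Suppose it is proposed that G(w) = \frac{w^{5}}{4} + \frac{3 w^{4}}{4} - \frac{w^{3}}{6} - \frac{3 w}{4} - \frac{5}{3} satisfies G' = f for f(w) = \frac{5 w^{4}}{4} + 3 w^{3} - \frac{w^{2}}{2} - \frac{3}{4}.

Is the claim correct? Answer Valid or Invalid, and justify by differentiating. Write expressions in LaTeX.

Valid - the claim checks out under differentiation.

d/dw[G] = \frac{5 w^{4}}{4} + 3 w^{3} - \frac{w^{2}}{2} - \frac{3}{4}
This equals f(w) exactly, so the claim holds.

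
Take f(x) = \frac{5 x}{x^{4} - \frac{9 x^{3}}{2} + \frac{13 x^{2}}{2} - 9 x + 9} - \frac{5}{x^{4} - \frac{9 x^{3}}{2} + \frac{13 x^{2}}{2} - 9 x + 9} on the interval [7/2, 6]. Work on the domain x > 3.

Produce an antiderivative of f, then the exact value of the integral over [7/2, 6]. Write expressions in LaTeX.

Antiderivative: F(x) = - \frac{5 \left(- 68 \log{\left(x - 3 \right)} + 44 \log{\left(x - \frac{3}{2} \right)} + 12 \log{\left(x^{2} + 2 \right)} + 69 \sqrt{2} \operatorname{atan}{\left(\frac{\sqrt{2} x}{2} \right)}\right)}{561}; value = - \frac{115 \sqrt{2} \operatorname{atan}{\left(3 \sqrt{2} \right)}}{187} - \frac{20 \log{\left(\frac{9}{2} \right)}}{51} - \frac{20 \log{\left(38 \right)}}{187} + \frac{20 \log{\left(\frac{57}{4} \right)}}{187} + \frac{20 \log{\left(3 \right)}}{33} + \frac{560 \log{\left(2 \right)}}{561} + \frac{115 \sqrt{2} \operatorname{atan}{\left(\frac{7 \sqrt{2}}{4} \right)}}{187}

Factor the denominator (\left(x - 3\right) \left(2 x - 3\right) \left(x^{2} + 2\right)) and decompose: f = - \frac{10 \left(4 x + 23\right)}{187 \left(x^{2} + 2\right)} - \frac{40}{51 \left(2 x - 3\right)} + \frac{20}{33 \left(x - 3\right)}; each piece integrates to a log, atan, or power term.
F(x) = - \frac{5 \left(- 68 \log{\left(x - 3 \right)} + 44 \log{\left(x - \frac{3}{2} \right)} + 12 \log{\left(x^{2} + 2 \right)} + 69 \sqrt{2} \operatorname{atan}{\left(\frac{\sqrt{2} x}{2} \right)}\right)}{561} is an antiderivative of f.
Check: d/dx[- \frac{5 \left(- 68 \log{\left(x - 3 \right)} + 44 \log{\left(x - \frac{3}{2} \right)} + 12 \log{\left(x^{2} + 2 \right)} + 69 \sqrt{2} \operatorname{atan}{\left(\frac{\sqrt{2} x}{2} \right)}\right)}{561}] = \frac{10 x - 10}{2 x^{4} - 9 x^{3} + 13 x^{2} - 18 x + 18}, which equals f(x).
F(6) = - \frac{115 \sqrt{2} \operatorname{atan}{\left(3 \sqrt{2} \right)}}{187} - \frac{20 \log{\left(\frac{9}{2} \right)}}{51} - \frac{20 \log{\left(38 \right)}}{187} + \frac{20 \log{\left(3 \right)}}{33}; F(7/2) = - \frac{115 \sqrt{2} \operatorname{atan}{\left(\frac{7 \sqrt{2}}{4} \right)}}{187} - \frac{560 \log{\left(2 \right)}}{561} - \frac{20 \log{\left(\frac{57}{4} \right)}}{187}.
Integral = F(6) - F(7/2) = - \frac{115 \sqrt{2} \operatorname{atan}{\left(3 \sqrt{2} \right)}}{187} - \frac{20 \log{\left(\frac{9}{2} \right)}}{51} - \frac{20 \log{\left(38 \right)}}{187} + \frac{20 \log{\left(\frac{57}{4} \right)}}{187} + \frac{20 \log{\left(3 \right)}}{33} + \frac{560 \log{\left(2 \right)}}{561} + \frac{115 \sqrt{2} \operatorname{atan}{\left(\frac{7 \sqrt{2}}{4} \right)}}{187}.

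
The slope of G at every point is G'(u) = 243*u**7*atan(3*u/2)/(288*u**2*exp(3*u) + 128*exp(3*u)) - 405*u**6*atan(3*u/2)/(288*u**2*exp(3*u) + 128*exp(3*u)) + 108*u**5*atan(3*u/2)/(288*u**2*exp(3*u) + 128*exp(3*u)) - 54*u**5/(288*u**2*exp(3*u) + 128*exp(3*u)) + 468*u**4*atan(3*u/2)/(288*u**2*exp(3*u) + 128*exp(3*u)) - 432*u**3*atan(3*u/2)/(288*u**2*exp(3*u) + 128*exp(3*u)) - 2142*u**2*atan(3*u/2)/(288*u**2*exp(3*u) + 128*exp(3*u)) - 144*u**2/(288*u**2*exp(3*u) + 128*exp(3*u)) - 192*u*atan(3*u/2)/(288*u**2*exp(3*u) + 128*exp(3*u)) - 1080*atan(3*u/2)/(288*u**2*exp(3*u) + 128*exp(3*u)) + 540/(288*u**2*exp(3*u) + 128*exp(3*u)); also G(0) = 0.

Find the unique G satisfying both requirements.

G(u) = -3*(3*u**5 + 8*u**2 - 30)*exp(-3*u)*atan(3*u/2)/32

The integrand splits into summands that can be handled one at a time.
A general antiderivative is -9*(u**5/2 + 4*u**2/3 - 5)*exp(-3*u)*atan(3*u/2)/16 + C.
The condition gives C = 0 - (0) = 0.
So G(u) = -3*(3*u**5 + 8*u**2 - 30)*exp(-3*u)*atan(3*u/2)/32.
Check: d/du[-3*(3*u**5 + 8*u**2 - 30)*exp(-3*u)*atan(3*u/2)/32] = (243*u**7*atan(3*u/2) - 405*u**6*atan(3*u/2) + 108*u**5*atan(3*u/2) - 54*u**5 + 468*u**4*atan(3*u/2) - 432*u**3*atan(3*u/2) - 2142*u**2*atan(3*u/2) - 144*u**2 - 192*u*atan(3*u/2) - 1080*atan(3*u/2) + 540)/(288*u**2*exp(3*u) + 128*exp(3*u)), which equals G'(u).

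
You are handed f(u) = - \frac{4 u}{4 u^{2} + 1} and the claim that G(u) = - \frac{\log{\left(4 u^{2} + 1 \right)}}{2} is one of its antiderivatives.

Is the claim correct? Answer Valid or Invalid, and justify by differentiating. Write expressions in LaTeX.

d/du[G] = - \frac{4 u}{4 u^{2} + 1}
This equals f(u) exactly, so the claim holds.

Valid - differentiating G returns exactly f.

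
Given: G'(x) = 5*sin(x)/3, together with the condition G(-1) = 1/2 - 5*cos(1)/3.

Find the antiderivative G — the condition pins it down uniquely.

A candidate passes only if d/dx[G] lands on the given G'(x) exactly.
A general antiderivative is -5*cos(x)/3 + C.
The condition gives C = 1/2 - 5*cos(1)/3 - (-5*cos(1)/3) = 1/2.
So G(x) = -(10*cos(x) - 3)/6.
Check: d/dx[-(10*cos(x) - 3)/6] = 5*sin(x)/3 = G'(x).

G(x) = -(10*cos(x) - 3)/6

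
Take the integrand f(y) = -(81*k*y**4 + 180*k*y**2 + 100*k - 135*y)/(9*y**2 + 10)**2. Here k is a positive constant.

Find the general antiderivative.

Recover f(y) by differentiating a candidate F(y); any mismatch rules it out.
Check: d/dy[-k*y - 5/(6*y**2 + 20/3)] = (-81*k*y**4 - 180*k*y**2 - 100*k + 135*y)/(81*y**4 + 180*y**2 + 100), which equals f(y).

F(y) = -k*y - 5/(6*y**2 + 20/3) + C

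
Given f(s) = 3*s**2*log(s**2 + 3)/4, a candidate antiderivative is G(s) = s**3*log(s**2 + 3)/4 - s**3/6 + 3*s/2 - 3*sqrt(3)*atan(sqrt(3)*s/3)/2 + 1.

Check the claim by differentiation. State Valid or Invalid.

d/ds[G] = 3*s**2*log(s**2 + 3)/4
This equals f(s) exactly, so the claim holds.

Valid - differentiating G returns exactly f.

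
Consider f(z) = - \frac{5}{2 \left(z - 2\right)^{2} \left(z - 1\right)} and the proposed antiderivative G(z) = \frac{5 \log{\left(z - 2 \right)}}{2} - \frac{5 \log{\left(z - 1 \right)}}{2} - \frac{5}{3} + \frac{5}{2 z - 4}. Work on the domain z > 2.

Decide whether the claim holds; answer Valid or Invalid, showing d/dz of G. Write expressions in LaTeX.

d/dz[G] = - \frac{5}{2 z^{3} - 10 z^{2} + 16 z - 8}
This equals f(z) exactly, so the claim holds.

Valid - differentiating G returns exactly f.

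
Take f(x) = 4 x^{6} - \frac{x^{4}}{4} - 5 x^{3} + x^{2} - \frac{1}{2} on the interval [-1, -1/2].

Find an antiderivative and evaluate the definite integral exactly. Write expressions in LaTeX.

The integrand splits into summands that can be handled one at a time.
F(x) = \frac{4 x^{7}}{7} - \frac{x^{5}}{20} - \frac{5 x^{4}}{4} + \frac{x^{3}}{3} - \frac{x}{2} is an antiderivative of f.
Check: d/dx[\frac{4 x^{7}}{7} - \frac{x^{5}}{20} - \frac{5 x^{4}}{4} + \frac{x^{3}}{3} - \frac{x}{2}] = 4 x^{6} - \frac{x^{4}}{4} - 5 x^{3} + x^{2} - \frac{1}{2} = f(x).
F(-1/2) = \frac{1711}{13440}; F(-1) = - \frac{337}{210}.
Integral = F(-1/2) - F(-1) = \frac{23279}{13440}.

Antiderivative: F(x) = \frac{4 x^{7}}{7} - \frac{x^{5}}{20} - \frac{5 x^{4}}{4} + \frac{x^{3}}{3} - \frac{x}{2}; value = \frac{23279}{13440}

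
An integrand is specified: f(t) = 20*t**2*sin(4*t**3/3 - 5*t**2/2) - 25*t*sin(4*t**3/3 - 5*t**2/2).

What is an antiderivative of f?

An antiderivative is F(t) = -5*cos(4*t**3/3 - 5*t**2/2).

The substitution u = 4*t**3/3 - 5*t**2/2 works: f is exactly (dF/du)*(du/dt) for that inner function.
Check: d/dt[-5*cos(4*t**3/3 - 5*t**2/2)] = 20*t**2*sin(4*t**3/3 - 5*t**2/2) - 25*t*sin(4*t**3/3 - 5*t**2/2) = f(t).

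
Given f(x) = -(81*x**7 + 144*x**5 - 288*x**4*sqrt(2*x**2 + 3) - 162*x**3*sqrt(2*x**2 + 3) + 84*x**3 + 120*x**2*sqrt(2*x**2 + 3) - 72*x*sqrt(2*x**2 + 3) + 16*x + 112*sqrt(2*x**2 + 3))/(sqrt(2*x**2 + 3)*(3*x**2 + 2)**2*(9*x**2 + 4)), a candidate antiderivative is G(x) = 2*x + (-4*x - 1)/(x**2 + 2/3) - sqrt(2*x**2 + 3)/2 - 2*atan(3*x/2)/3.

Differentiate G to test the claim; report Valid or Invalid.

Invalid: d/dx[G] - f = 2, which is not 0.

d/dx[G] = (-81*x**7 + 162*x**6*sqrt(2*x**2 + 3) - 144*x**5 + 576*x**4*sqrt(2*x**2 + 3) + 162*x**3*sqrt(2*x**2 + 3) - 84*x**3 + 48*x**2*sqrt(2*x**2 + 3) + 72*x*sqrt(2*x**2 + 3) - 16*x - 80*sqrt(2*x**2 + 3))/(81*x**6*sqrt(2*x**2 + 3) + 144*x**4*sqrt(2*x**2 + 3) + 84*x**2*sqrt(2*x**2 + 3) + 16*sqrt(2*x**2 + 3))
d/dx[G] - f(x) = 2 != 0.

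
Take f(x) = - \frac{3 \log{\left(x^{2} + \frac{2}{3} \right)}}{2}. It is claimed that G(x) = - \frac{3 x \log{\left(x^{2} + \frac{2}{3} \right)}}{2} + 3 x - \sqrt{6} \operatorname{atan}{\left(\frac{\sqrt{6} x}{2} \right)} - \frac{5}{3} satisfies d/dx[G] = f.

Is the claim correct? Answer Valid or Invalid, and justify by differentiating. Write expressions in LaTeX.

Valid. The derivative of G reproduces f.

d/dx[G] = - \frac{3 \log{\left(x^{2} + \frac{2}{3} \right)}}{2}
This equals f(x) exactly, so the claim holds.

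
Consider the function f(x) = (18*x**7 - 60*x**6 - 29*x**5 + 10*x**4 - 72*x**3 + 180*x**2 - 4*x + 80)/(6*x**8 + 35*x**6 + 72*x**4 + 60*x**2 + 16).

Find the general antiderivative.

F(x) = 5*x/(x**2/2 + 1) + log(3*x**2/2 + 2)/2 + log(2*x**2 + 1) + 5/(x**2/2 + 1) + C

Recover f(x) by differentiating a candidate F(x); any mismatch rules it out.
Check: d/dx[5*x/(x**2/2 + 1) + log(3*x**2/2 + 2)/2 + log(2*x**2 + 1) + 5/(x**2/2 + 1)] = (18*x**7 - 60*x**6 - 29*x**5 + 10*x**4 - 72*x**3 + 180*x**2 - 4*x + 80)/(6*x**8 + 35*x**6 + 72*x**4 + 60*x**2 + 16) = f(x).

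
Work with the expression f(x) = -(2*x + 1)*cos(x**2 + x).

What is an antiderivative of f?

The substitution u = x**2 + x works: f is exactly (dF/du)*(du/dx) for that inner function.
Check: d/dx[-sin(x**2 + x)] = -2*x*cos(x**2 + x) - cos(x**2 + x), which equals f(x).

An antiderivative is F(x) = -sin(x**2 + x).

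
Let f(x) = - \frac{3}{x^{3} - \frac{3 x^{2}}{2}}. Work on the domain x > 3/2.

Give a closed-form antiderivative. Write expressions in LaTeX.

An antiderivative is F(x) = \frac{4 \log{\left(x \right)}}{3} - \frac{4 \log{\left(x - \frac{3}{2} \right)}}{3} - \frac{2}{x}.

The denominator factors as x^{2} \left(2 x - 3\right); partial fractions split f into directly integrable pieces: - \frac{8}{3 \left(2 x - 3\right)} + \frac{4}{3 x} + \frac{2}{x^{2}}.
Check: d/dx[\frac{4 \log{\left(x \right)}}{3} - \frac{4 \log{\left(x - \frac{3}{2} \right)}}{3} - \frac{2}{x}] = - \frac{6}{2 x^{3} - 3 x^{2}}, which equals f(x).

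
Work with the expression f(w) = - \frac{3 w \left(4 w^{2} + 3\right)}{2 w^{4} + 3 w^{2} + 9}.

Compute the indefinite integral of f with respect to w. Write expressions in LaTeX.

f matches the chain-rule pattern g'(h)*h' with inner function h(w) = \frac{w^{4}}{3} + \frac{w^{2}}{2} + \frac{3}{2}; substituting u = h(w) collapses the integral.
Check: d/dw[- \frac{3 \log{\left(\frac{w^{4}}{3} + \frac{w^{2}}{2} + \frac{3}{2} \right)}}{2}] = \frac{- 12 w^{3} - 9 w}{2 w^{4} + 3 w^{2} + 9}, which equals f(w).

F(w) = - \frac{3 \log{\left(\frac{w^{4}}{3} + \frac{w^{2}}{2} + \frac{3}{2} \right)}}{2} + C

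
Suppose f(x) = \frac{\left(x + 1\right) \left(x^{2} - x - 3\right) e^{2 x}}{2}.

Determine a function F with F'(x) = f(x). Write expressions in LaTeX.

Recognize the product-rule pattern: f = u'v + uv' with u = \frac{x^{3}}{4} - \frac{3 x^{2}}{8} - \frac{5 x}{8} - \frac{7}{16}, v = e^{2 x}, so integration by parts undoes it.
Check: d/dx[\frac{\left(4 x^{3} - 6 x^{2} - 10 x - 7\right) e^{2 x}}{16}] = \frac{x^{3} e^{2 x}}{2} - 2 x e^{2 x} - \frac{3 e^{2 x}}{2}, which equals f(x).

An antiderivative is F(x) = \frac{\left(4 x^{3} - 6 x^{2} - 10 x - 7\right) e^{2 x}}{16}.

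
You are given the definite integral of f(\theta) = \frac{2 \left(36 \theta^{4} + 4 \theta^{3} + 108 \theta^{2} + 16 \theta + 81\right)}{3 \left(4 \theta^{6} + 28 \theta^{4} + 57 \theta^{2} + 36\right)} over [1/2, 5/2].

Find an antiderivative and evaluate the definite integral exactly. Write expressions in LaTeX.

Antiderivative: F(\theta) = 3 \operatorname{atan}{\left(\frac{\theta}{2} \right)} - \frac{2}{6 \theta^{2} + 9}; value = - 3 \operatorname{atan}{\left(\frac{1}{4} \right)} + \frac{32}{217} + 3 \operatorname{atan}{\left(\frac{5}{4} \right)}

Check any antiderivative F(\theta) by computing F'(\theta) and comparing it with f(\theta).
F(\theta) = 3 \operatorname{atan}{\left(\frac{\theta}{2} \right)} - \frac{2}{6 \theta^{2} + 9} is an antiderivative of f.
Check: d/d\theta[3 \operatorname{atan}{\left(\frac{\theta}{2} \right)} - \frac{2}{6 \theta^{2} + 9}] = \frac{72 \theta^{4} + 8 \theta^{3} + 216 \theta^{2} + 32 \theta + 162}{12 \theta^{6} + 84 \theta^{4} + 171 \theta^{2} + 108}, which equals f(\theta).
F(5/2) = - \frac{4}{93} + 3 \operatorname{atan}{\left(\frac{5}{4} \right)}; F(1/2) = - \frac{4}{21} + 3 \operatorname{atan}{\left(\frac{1}{4} \right)}.
Integral = F(5/2) - F(1/2) = - 3 \operatorname{atan}{\left(\frac{1}{4} \right)} + \frac{32}{217} + 3 \operatorname{atan}{\left(\frac{5}{4} \right)}.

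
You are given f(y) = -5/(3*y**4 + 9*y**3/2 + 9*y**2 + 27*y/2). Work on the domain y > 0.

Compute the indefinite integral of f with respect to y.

F(y) = -10*log(y)/27 + 40*log(y + 3/2)/189 + 5*log(y**2 + 3)/63 + 20*sqrt(3)*atan(sqrt(3)*y/3)/189 + C

The denominator factors as 3*y*(2*y + 3)*(y**2 + 3); partial fractions split f into directly integrable pieces: 10*(y + 2)/(63*(y**2 + 3)) + 80/(189*(2*y + 3)) - 10/(27*y).
Check: d/dy[-10*log(y)/27 + 40*log(y + 3/2)/189 + 5*log(y**2 + 3)/63 + 20*sqrt(3)*atan(sqrt(3)*y/3)/189] = -10/(6*y**4 + 9*y**3 + 18*y**2 + 27*y), which equals f(y).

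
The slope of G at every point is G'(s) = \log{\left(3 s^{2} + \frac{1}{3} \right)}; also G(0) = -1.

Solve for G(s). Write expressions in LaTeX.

For G(s) to be correct, d/ds[G] must agree with the stated G'(s) identically.
A general antiderivative is s \log{\left(3 s^{2} + \frac{1}{3} \right)} - 2 s + \frac{2 \operatorname{atan}{\left(3 s \right)}}{3} + C.
The condition gives C = -1 - (0) = -1.
So G(s) = s \log{\left(3 s^{2} + \frac{1}{3} \right)} - 2 s + \frac{2 \operatorname{atan}{\left(3 s \right)}}{3} - 1.
Check: d/ds[s \log{\left(3 s^{2} + \frac{1}{3} \right)} - 2 s + \frac{2 \operatorname{atan}{\left(3 s \right)}}{3} - 1] = \log{\left(3 s^{2} + \frac{1}{3} \right)} = G'(s).

G(s) = s \log{\left(3 s^{2} + \frac{1}{3} \right)} - 2 s + \frac{2 \operatorname{atan}{\left(3 s \right)}}{3} - 1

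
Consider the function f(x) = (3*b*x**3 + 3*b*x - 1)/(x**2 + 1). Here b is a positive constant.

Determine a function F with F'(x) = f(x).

A first test for any F(x): its x-derivative must equal f(x) identically.
Check: d/dx[(3*b*x**2 - 2*atan(x))/2] = (3*b*x**3 + 3*b*x - 1)/(x**2 + 1) = f(x).

An antiderivative is F(x) = (3*b*x**2 - 2*atan(x))/2.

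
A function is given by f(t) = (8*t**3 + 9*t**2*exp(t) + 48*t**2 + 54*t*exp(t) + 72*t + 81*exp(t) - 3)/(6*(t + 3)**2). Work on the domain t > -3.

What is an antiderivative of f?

An antiderivative is F(t) = 2*t**2/3 + 3*exp(t)/2 + 1/(2*(t + 3)).

Since d/dt undoes antidifferentiation here, F'(t) = f(t) is required of F(t).
Check: d/dt[2*t**2/3 + 3*exp(t)/2 + 1/(2*(t + 3))] = (8*t**3 + 9*t**2*exp(t) + 48*t**2 + 54*t*exp(t) + 72*t + 81*exp(t) - 3)/(6*t**2 + 36*t + 54), which equals f(t).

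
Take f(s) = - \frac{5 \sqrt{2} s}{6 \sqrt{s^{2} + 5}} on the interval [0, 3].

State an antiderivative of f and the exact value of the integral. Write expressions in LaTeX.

The substitution u = \frac{s^{2}}{2} + \frac{5}{2} works: f is exactly (dF/du)*(du/ds) for that inner function.
F(s) = - \frac{5 \sqrt{\frac{s^{2}}{2} + \frac{5}{2}}}{3} is an antiderivative of f.
Check: d/ds[- \frac{5 \sqrt{\frac{s^{2}}{2} + \frac{5}{2}}}{3}] = - \frac{5 \sqrt{2} s}{6 \sqrt{s^{2} + 5}} = f(s).
F(3) = - \frac{5 \sqrt{7}}{3}; F(0) = - \frac{5 \sqrt{10}}{6}.
Integral = F(3) - F(0) = - \frac{5 \sqrt{7}}{3} + \frac{5 \sqrt{10}}{6}.

Antiderivative: F(s) = - \frac{5 \sqrt{\frac{s^{2}}{2} + \frac{5}{2}}}{3}; value = - \frac{5 \sqrt{7}}{3} + \frac{5 \sqrt{10}}{6}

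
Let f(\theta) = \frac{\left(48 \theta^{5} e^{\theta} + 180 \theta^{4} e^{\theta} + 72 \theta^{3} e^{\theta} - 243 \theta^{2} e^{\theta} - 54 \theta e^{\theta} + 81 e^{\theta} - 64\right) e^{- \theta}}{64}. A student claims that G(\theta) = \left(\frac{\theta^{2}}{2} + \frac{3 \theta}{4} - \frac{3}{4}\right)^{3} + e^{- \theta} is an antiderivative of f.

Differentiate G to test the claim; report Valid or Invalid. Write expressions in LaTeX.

d/d\theta[G] = \frac{\left(48 \theta^{5} e^{\theta} + 180 \theta^{4} e^{\theta} + 72 \theta^{3} e^{\theta} - 243 \theta^{2} e^{\theta} - 54 \theta e^{\theta} + 81 e^{\theta} - 64\right) e^{- \theta}}{64}
This equals f(\theta) exactly, so the claim holds.

Valid. The derivative of G reproduces f.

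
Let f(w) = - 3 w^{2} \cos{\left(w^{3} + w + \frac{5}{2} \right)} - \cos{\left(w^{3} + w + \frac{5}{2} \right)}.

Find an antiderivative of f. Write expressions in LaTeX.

The substitution u = w^{3} + w + \frac{5}{2} works: f is exactly (dF/du)*(du/dw) for that inner function.
Check: d/dw[- \sin{\left(w^{3} + w + \frac{5}{2} \right)}] = - 3 w^{2} \cos{\left(w^{3} + w + \frac{5}{2} \right)} - \cos{\left(w^{3} + w + \frac{5}{2} \right)} = f(w).

An antiderivative is F(w) = - \sin{\left(w^{3} + w + \frac{5}{2} \right)}.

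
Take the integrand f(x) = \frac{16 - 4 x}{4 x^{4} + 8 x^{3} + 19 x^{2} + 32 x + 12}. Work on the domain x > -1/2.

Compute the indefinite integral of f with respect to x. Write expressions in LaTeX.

The denominator factors as \left(2 x + 1\right) \left(2 x + 3\right) \left(x^{2} + 4\right); partial fractions split f into directly integrable pieces: - \frac{4 \left(19 x + 84\right)}{425 \left(x^{2} + 4\right)} - \frac{44}{25 \left(2 x + 3\right)} + \frac{36}{17 \left(2 x + 1\right)}.
Check: d/dx[\frac{18 \log{\left(x + \frac{1}{2} \right)}}{17} - \frac{22 \log{\left(x + \frac{3}{2} \right)}}{25} - \frac{38 \log{\left(x^{2} + 4 \right)}}{425} - \frac{168 \operatorname{atan}{\left(\frac{x}{2} \right)}}{425}] = \frac{16 - 4 x}{4 x^{4} + 8 x^{3} + 19 x^{2} + 32 x + 12} = f(x).

F(x) = \frac{18 \log{\left(x + \frac{1}{2} \right)}}{17} - \frac{22 \log{\left(x + \frac{3}{2} \right)}}{25} - \frac{38 \log{\left(x^{2} + 4 \right)}}{425} - \frac{168 \operatorname{atan}{\left(\frac{x}{2} \right)}}{425} + C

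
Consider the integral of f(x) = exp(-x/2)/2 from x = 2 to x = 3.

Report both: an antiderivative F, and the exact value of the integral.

An antiderivative F(x) passes only if d/dx[F] lands on f(x) exactly.
F(x) = -exp(-x/2) is an antiderivative of f.
Check: d/dx[-exp(-x/2)] = exp(-x/2)/2 = f(x).
F(3) = -exp(-3/2); F(2) = -exp(-1).
Integral = F(3) - F(2) = -exp(-3/2) + exp(-1).

Antiderivative: F(x) = -exp(-x/2); value = -exp(-3/2) + exp(-1)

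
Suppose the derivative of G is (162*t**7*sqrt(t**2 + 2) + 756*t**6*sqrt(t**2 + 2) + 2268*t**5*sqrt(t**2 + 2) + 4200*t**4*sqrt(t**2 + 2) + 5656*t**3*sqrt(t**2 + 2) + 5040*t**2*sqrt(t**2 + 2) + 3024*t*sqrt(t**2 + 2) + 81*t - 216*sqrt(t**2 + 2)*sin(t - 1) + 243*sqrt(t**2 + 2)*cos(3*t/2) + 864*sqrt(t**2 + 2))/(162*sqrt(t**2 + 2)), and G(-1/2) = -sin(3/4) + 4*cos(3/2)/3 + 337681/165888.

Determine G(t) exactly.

Differentiate the proposed G(t) back; it has to land on the given G'(t).
A general antiderivative is sqrt(t**2 + 2)/2 + 2*(-t**2/2 - 2*t/3 - 1)**4 + sin(3*t/2) + 4*cos(t - 1)/3 + C.
The condition gives C = -sin(3/4) + 4*cos(3/2)/3 + 337681/165888 - (-sin(3/4) + 4*cos(3/2)/3 + 254737/165888) = 1/2.
So G(t) = (324*sqrt(t**2 + 2) + (-3*t**2 - 4*t - 6)**4 + 648*sin(3*t/2) + 864*cos(t - 1) + 324)/648.
Check: d/dt[(324*sqrt(t**2 + 2) + (-3*t**2 - 4*t - 6)**4 + 648*sin(3*t/2) + 864*cos(t - 1) + 324)/648] = (162*t**7*sqrt(t**2 + 2) + 756*t**6*sqrt(t**2 + 2) + 2268*t**5*sqrt(t**2 + 2) + 4200*t**4*sqrt(t**2 + 2) + 5656*t**3*sqrt(t**2 + 2) + 5040*t**2*sqrt(t**2 + 2) + 3024*t*sqrt(t**2 + 2) + 81*t - 216*sqrt(t**2 + 2)*sin(t - 1) + 243*sqrt(t**2 + 2)*cos(3*t/2) + 864*sqrt(t**2 + 2))/(162*sqrt(t**2 + 2)) = G'(t).

G(t) = (324*sqrt(t**2 + 2) + (-3*t**2 - 4*t - 6)**4 + 648*sin(3*t/2) + 864*cos(t - 1) + 324)/648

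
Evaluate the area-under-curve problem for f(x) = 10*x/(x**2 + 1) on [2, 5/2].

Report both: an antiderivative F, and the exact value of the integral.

Antiderivative: F(x) = 5*log(x**2 + 1); value = -5*log(5) + 5*log(29/4)

The substitution u = x**2 + 1 works: f is exactly (dF/du)*(du/dx) for that inner function.
F(x) = 5*log(x**2 + 1) is an antiderivative of f.
Check: d/dx[5*log(x**2 + 1)] = 10*x/(x**2 + 1) = f(x).
F(5/2) = 5*log(29/4); F(2) = 5*log(5).
Integral = F(5/2) - F(2) = -5*log(5) + 5*log(29/4).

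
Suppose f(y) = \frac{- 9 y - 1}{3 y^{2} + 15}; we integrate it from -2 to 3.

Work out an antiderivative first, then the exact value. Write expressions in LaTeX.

A first test for any F(y): its y-derivative must equal f(y) identically.
F(y) = - \frac{3 \log{\left(y^{2} + 5 \right)}}{2} - \frac{\sqrt{5} \operatorname{atan}{\left(\frac{\sqrt{5} y}{5} \right)}}{15} is an antiderivative of f.
Check: d/dy[- \frac{3 \log{\left(y^{2} + 5 \right)}}{2} - \frac{\sqrt{5} \operatorname{atan}{\left(\frac{\sqrt{5} y}{5} \right)}}{15}] = \frac{- 9 y - 1}{3 y^{2} + 15} = f(y).
F(3) = - \frac{3 \log{\left(14 \right)}}{2} - \frac{\sqrt{5} \operatorname{atan}{\left(\frac{3 \sqrt{5}}{5} \right)}}{15}; F(-2) = - \frac{3 \log{\left(9 \right)}}{2} + \frac{\sqrt{5} \operatorname{atan}{\left(\frac{2 \sqrt{5}}{5} \right)}}{15}.
Integral = F(3) - F(-2) = - \frac{3 \log{\left(14 \right)}}{2} - \frac{\sqrt{5} \operatorname{atan}{\left(\frac{3 \sqrt{5}}{5} \right)}}{15} - \frac{\sqrt{5} \operatorname{atan}{\left(\frac{2 \sqrt{5}}{5} \right)}}{15} + \frac{3 \log{\left(9 \right)}}{2}.

Antiderivative: F(y) = - \frac{3 \log{\left(y^{2} + 5 \right)}}{2} - \frac{\sqrt{5} \operatorname{atan}{\left(\frac{\sqrt{5} y}{5} \right)}}{15}; value = - \frac{3 \log{\left(14 \right)}}{2} - \frac{\sqrt{5} \operatorname{atan}{\left(\frac{3 \sqrt{5}}{5} \right)}}{15} - \frac{\sqrt{5} \operatorname{atan}{\left(\frac{2 \sqrt{5}}{5} \right)}}{15} + \frac{3 \log{\left(9 \right)}}{2}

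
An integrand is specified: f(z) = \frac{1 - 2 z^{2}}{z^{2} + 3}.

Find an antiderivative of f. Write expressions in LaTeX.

Any candidate F(z) must reproduce f(z) exactly when differentiated.
Check: d/dz[- 2 z + \frac{7 \sqrt{3} \operatorname{atan}{\left(\frac{\sqrt{3} z}{3} \right)}}{3}] = \frac{1 - 2 z^{2}}{z^{2} + 3} = f(z).

An antiderivative is F(z) = - 2 z + \frac{7 \sqrt{3} \operatorname{atan}{\left(\frac{\sqrt{3} z}{3} \right)}}{3}.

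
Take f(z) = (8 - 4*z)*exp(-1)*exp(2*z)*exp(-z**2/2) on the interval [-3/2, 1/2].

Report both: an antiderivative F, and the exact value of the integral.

f matches the chain-rule pattern g'(h)*h' with inner function h(z) = -z**2/2 + 2*z - 1; substituting u = h(z) collapses the integral.
F(z) = 4*exp(-1)*exp(2*z)*exp(-z**2/2) is an antiderivative of f.
Check: d/dz[4*exp(-1)*exp(2*z)*exp(-z**2/2)] = (-4*z*exp(2*z) + 8*exp(2*z))*exp(-1)*exp(-z**2/2), which equals f(z).
F(1/2) = 4*exp(-1/8); F(-3/2) = 4*exp(-41/8).
Integral = F(1/2) - F(-3/2) = -4*exp(-41/8) + 4*exp(-1/8).

Antiderivative: F(z) = 4*exp(-1)*exp(2*z)*exp(-z**2/2); value = -4*exp(-41/8) + 4*exp(-1/8)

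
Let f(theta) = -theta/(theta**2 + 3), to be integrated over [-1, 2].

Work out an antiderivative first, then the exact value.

Antiderivative: F(theta) = -log(theta**2 + 3)/2; value = -log(7)/2 + log(4)/2

The substitution u = theta**2 + 3 works: f is exactly (dF/du)*(du/dtheta) for that inner function.
F(theta) = -log(theta**2 + 3)/2 is an antiderivative of f.
Check: d/dtheta[-log(theta**2 + 3)/2] = -theta/(theta**2 + 3) = f(theta).
F(2) = -log(7)/2; F(-1) = -log(4)/2.
Integral = F(2) - F(-1) = -log(7)/2 + log(4)/2.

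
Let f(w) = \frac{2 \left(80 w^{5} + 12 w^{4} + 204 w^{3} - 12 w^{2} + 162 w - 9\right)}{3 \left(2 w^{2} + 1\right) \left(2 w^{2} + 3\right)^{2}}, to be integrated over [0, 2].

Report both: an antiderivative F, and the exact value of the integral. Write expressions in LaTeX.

For F(w) to be correct the identity F'(w) - f(w) = 0 must hold.
F(w) = \frac{\frac{3}{2} - w}{w^{2} + \frac{3}{2}} + \frac{5 \log{\left(2 w^{4} + 2 w^{2} + \frac{1}{2} \right)}}{3} is an antiderivative of f.
Check: d/dw[\frac{\frac{3}{2} - w}{w^{2} + \frac{3}{2}} + \frac{5 \log{\left(2 w^{4} + 2 w^{2} + \frac{1}{2} \right)}}{3}] = \frac{160 w^{5} + 24 w^{4} + 408 w^{3} - 24 w^{2} + 324 w - 18}{24 w^{6} + 84 w^{4} + 90 w^{2} + 27}, which equals f(w).
F(2) = - \frac{1}{11} + \frac{5 \log{\left(\frac{81}{2} \right)}}{3}; F(0) = 1 - \frac{5 \log{\left(2 \right)}}{3}.
Integral = F(2) - F(0) = - \frac{12}{11} + \frac{5 \log{\left(2 \right)}}{3} + \frac{5 \log{\left(\frac{81}{2} \right)}}{3}.

Antiderivative: F(w) = \frac{\frac{3}{2} - w}{w^{2} + \frac{3}{2}} + \frac{5 \log{\left(2 w^{4} + 2 w^{2} + \frac{1}{2} \right)}}{3}; value = - \frac{12}{11} + \frac{5 \log{\left(2 \right)}}{3} + \frac{5 \log{\left(\frac{81}{2} \right)}}{3}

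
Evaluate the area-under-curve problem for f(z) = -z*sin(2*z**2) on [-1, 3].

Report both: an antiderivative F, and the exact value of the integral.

f matches the chain-rule pattern g'(h)*h' with inner function h(z) = 2*z**2; substituting u = h(z) collapses the integral.
F(z) = cos(2*z**2)/4 is an antiderivative of f.
Check: d/dz[cos(2*z**2)/4] = -z*sin(2*z**2) = f(z).
F(3) = cos(18)/4; F(-1) = cos(2)/4.
Integral = F(3) - F(-1) = -cos(2)/4 + cos(18)/4.

Antiderivative: F(z) = cos(2*z**2)/4; value = -cos(2)/4 + cos(18)/4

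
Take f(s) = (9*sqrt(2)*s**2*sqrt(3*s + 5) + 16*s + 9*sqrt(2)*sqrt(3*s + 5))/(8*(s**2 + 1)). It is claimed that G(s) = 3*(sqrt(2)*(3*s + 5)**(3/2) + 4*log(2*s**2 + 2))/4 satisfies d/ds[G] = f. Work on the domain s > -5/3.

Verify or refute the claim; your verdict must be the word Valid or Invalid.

d/ds[G] = (27*sqrt(2)*s**2*sqrt(3*s + 5) + 48*s + 27*sqrt(2)*sqrt(3*s + 5))/(8*s**2 + 8)
d/ds[G] - f(s) = (9*sqrt(2)*s**2*sqrt(3*s + 5) + 16*s + 9*sqrt(2)*sqrt(3*s + 5))/(4*s**2 + 4) != 0.

Invalid: d/ds[G] - f = (9*sqrt(2)*s**2*sqrt(3*s + 5) + 16*s + 9*sqrt(2)*sqrt(3*s + 5))/(4*s**2 + 4), which is not 0.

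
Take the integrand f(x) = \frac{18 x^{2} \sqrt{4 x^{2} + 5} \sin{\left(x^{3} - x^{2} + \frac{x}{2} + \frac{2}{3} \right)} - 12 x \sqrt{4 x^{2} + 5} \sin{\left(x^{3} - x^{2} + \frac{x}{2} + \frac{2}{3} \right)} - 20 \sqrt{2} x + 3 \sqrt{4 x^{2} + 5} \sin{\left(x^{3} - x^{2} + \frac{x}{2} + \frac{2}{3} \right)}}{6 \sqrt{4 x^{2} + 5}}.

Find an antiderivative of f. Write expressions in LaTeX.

Whatever form F(x) takes, F'(x) = f(x) is non-negotiable.
Check: d/dx[- \frac{5 \sqrt{2} \sqrt{4 x^{2} + 5} + 6 \cos{\left(x^{3} - x^{2} + \frac{x}{2} + \frac{2}{3} \right)}}{6}] = \frac{18 x^{2} \sqrt{4 x^{2} + 5} \sin{\left(x^{3} - x^{2} + \frac{x}{2} + \frac{2}{3} \right)} - 12 x \sqrt{4 x^{2} + 5} \sin{\left(x^{3} - x^{2} + \frac{x}{2} + \frac{2}{3} \right)} - 20 \sqrt{2} x + 3 \sqrt{4 x^{2} + 5} \sin{\left(x^{3} - x^{2} + \frac{x}{2} + \frac{2}{3} \right)}}{6 \sqrt{4 x^{2} + 5}} = f(x).

An antiderivative is F(x) = - \frac{5 \sqrt{2} \sqrt{4 x^{2} + 5} + 6 \cos{\left(x^{3} - x^{2} + \frac{x}{2} + \frac{2}{3} \right)}}{6}.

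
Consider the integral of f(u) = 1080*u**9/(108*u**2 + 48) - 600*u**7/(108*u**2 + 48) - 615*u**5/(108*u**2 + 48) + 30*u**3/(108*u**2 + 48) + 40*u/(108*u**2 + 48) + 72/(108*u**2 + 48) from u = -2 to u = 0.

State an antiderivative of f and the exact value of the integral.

Integrate term by term and add the pieces.
F(u) = (-u**3/4 + u/3)*(-5*u**5 + 5*u/4) + atan(3*u/2) is an antiderivative of f.
Check: d/du[(-u**3/4 + u/3)*(-5*u**5 + 5*u/4) + atan(3*u/2)] = (1080*u**9 - 600*u**7 - 615*u**5 + 30*u**3 + 40*u + 72)/(108*u**2 + 48), which equals f(u).
F(0) = 0; F(-2) = 210 - atan(3).
Integral = F(0) - F(-2) = -210 + atan(3).

Antiderivative: F(u) = (-u**3/4 + u/3)*(-5*u**5 + 5*u/4) + atan(3*u/2); value = -210 + atan(3)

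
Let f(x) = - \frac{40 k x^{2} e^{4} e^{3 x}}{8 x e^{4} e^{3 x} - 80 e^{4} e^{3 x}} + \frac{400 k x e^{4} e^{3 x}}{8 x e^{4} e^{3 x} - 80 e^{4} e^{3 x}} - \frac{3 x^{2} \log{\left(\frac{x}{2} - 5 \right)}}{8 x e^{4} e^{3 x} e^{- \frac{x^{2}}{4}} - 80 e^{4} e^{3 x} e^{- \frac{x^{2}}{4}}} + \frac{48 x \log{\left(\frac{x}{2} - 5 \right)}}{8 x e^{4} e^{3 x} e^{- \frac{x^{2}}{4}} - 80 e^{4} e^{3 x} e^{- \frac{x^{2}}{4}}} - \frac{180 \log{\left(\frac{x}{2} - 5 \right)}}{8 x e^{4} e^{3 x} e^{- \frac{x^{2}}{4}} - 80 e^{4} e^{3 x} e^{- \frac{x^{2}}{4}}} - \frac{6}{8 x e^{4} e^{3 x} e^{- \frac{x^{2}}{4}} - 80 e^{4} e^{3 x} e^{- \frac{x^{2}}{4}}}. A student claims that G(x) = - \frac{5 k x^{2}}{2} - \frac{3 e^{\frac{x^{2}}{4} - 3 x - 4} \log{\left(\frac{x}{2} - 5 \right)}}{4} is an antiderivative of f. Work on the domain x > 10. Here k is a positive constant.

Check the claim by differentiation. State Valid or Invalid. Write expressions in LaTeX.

Valid. The derivative of G reproduces f.

d/dx[G] = \frac{- 40 k x^{2} e^{4} e^{3 x} e^{- \frac{x^{2}}{2}} + 400 k x e^{4} e^{3 x} e^{- \frac{x^{2}}{2}} - 3 x^{2} e^{- \frac{x^{2}}{4}} \log{\left(\frac{x}{2} - 5 \right)} + 48 x e^{- \frac{x^{2}}{4}} \log{\left(\frac{x}{2} - 5 \right)} - 180 e^{- \frac{x^{2}}{4}} \log{\left(\frac{x}{2} - 5 \right)} - 6 e^{- \frac{x^{2}}{4}}}{8 x e^{4} e^{3 x} e^{- \frac{x^{2}}{2}} - 80 e^{4} e^{3 x} e^{- \frac{x^{2}}{2}}}
This equals f(x) exactly, so the claim holds.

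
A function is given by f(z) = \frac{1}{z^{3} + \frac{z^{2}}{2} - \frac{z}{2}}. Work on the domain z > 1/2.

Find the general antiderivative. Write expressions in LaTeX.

Factor the denominator (z \left(z + 1\right) \left(2 z - 1\right)) and decompose: f = \frac{8}{3 \left(2 z - 1\right)} + \frac{2}{3 \left(z + 1\right)} - \frac{2}{z}; each piece integrates to a log, atan, or power term.
Check: d/dz[- 2 \log{\left(z \right)} + \frac{4 \log{\left(z - \frac{1}{2} \right)}}{3} + \frac{2 \log{\left(z + 1 \right)}}{3}] = \frac{2}{2 z^{3} + z^{2} - z}, which equals f(z).

F(z) = - 2 \log{\left(z \right)} + \frac{4 \log{\left(z - \frac{1}{2} \right)}}{3} + \frac{2 \log{\left(z + 1 \right)}}{3} + C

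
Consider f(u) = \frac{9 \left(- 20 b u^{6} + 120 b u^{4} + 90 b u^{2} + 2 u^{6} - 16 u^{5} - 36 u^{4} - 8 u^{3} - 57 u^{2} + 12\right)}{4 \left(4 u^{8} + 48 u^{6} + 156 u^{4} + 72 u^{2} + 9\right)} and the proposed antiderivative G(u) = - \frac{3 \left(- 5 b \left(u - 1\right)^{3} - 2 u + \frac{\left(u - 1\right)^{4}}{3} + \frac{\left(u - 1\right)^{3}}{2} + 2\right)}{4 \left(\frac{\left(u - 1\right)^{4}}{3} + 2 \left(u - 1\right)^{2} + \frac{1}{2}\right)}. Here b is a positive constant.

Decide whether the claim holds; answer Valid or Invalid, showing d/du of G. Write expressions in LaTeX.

Invalid: d/du[G] - f = \frac{- 1440 b u^{13} + 9360 b u^{12} - 8640 b u^{11} - 55440 b u^{10} + 367920 b u^{9} - 1085400 b u^{8} + 1903680 b u^{7} - 2191680 b u^{6} + 1839240 b u^{5} - 1219860 b u^{4} + 524880 b u^{3} - 69660 b u^{2} - 43740 b u + 15390 b + 144 u^{13} - 2664 u^{12} + 7776 u^{11} - 10296 u^{10} - 33624 u^{9} + 203580 u^{8} - 523872 u^{7} + 821376 u^{6} - 894996 u^{5} + 724914 u^{4} - 255240 u^{3} - 90882 u^{2} + 129006 u - 35667}{64 u^{16} - 512 u^{15} + 3328 u^{14} - 14336 u^{13} + 51712 u^{12} - 147200 u^{11} + 352384 u^{10} - 693248 u^{9} + 1125472 u^{8} - 1485696 u^{7} + 1542336 u^{6} - 1218048 u^{5} + 751872 u^{4} - 378432 u^{3} + 149472 u^{2} - 39168 u + 10404}, which is not 0.

d/du[G] = \frac{- 180 b u^{6} + 1080 b u^{5} - 1620 b u^{4} - 720 b u^{3} + 4590 b u^{2} - 4860 b u + 1710 b + 18 u^{6} - 252 u^{5} + 666 u^{4} - 576 u^{3} - 531 u^{2} + 1278 u - 495}{16 u^{8} - 128 u^{7} + 640 u^{6} - 2048 u^{5} + 4624 u^{4} - 7232 u^{3} + 7360 u^{2} - 4352 u + 1156}
d/du[G] - f(u) = \frac{- 1440 b u^{13} + 9360 b u^{12} - 8640 b u^{11} - 55440 b u^{10} + 367920 b u^{9} - 1085400 b u^{8} + 1903680 b u^{7} - 2191680 b u^{6} + 1839240 b u^{5} - 1219860 b u^{4} + 524880 b u^{3} - 69660 b u^{2} - 43740 b u + 15390 b + 144 u^{13} - 2664 u^{12} + 7776 u^{11} - 10296 u^{10} - 33624 u^{9} + 203580 u^{8} - 523872 u^{7} + 821376 u^{6} - 894996 u^{5} + 724914 u^{4} - 255240 u^{3} - 90882 u^{2} + 129006 u - 35667}{64 u^{16} - 512 u^{15} + 3328 u^{14} - 14336 u^{13} + 51712 u^{12} - 147200 u^{11} + 352384 u^{10} - 693248 u^{9} + 1125472 u^{8} - 1485696 u^{7} + 1542336 u^{6} - 1218048 u^{5} + 751872 u^{4} - 378432 u^{3} + 149472 u^{2} - 39168 u + 10404} != 0.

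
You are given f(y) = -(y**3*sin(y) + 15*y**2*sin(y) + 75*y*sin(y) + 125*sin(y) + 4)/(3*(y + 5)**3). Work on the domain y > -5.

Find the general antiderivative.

F(y) = cos(y)/3 + 2/(3*(y + 5)**2) + C

Any candidate F(y) must reproduce f(y) exactly when differentiated.
Check: d/dy[cos(y)/3 + 2/(3*(y + 5)**2)] = (-y**3*sin(y) - 15*y**2*sin(y) - 75*y*sin(y) - 125*sin(y) - 4)/(3*y**3 + 45*y**2 + 225*y + 375), which equals f(y).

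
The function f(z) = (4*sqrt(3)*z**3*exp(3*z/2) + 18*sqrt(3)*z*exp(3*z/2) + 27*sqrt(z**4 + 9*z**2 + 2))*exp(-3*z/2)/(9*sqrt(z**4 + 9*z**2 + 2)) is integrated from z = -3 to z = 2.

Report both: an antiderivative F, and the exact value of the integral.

Antiderivative: F(z) = 2*(sqrt(3)*sqrt(z**4 + 9*z**2 + 2)*exp(3*z/2) - 9)*exp(-3*z/2)/9; value = -4*sqrt(123)/9 - 2*exp(-3) + 2*sqrt(2) + 2*exp(9/2)

Any candidate F(z) must reproduce f(z) exactly when differentiated.
F(z) = 2*(sqrt(3)*sqrt(z**4 + 9*z**2 + 2)*exp(3*z/2) - 9)*exp(-3*z/2)/9 is an antiderivative of f.
Check: d/dz[2*(sqrt(3)*sqrt(z**4 + 9*z**2 + 2)*exp(3*z/2) - 9)*exp(-3*z/2)/9] = (4*sqrt(3)*z**3*exp(3*z/2) + 18*sqrt(3)*z*exp(3*z/2) + 27*sqrt(z**4 + 9*z**2 + 2))*exp(-3*z/2)/(9*sqrt(z**4 + 9*z**2 + 2)) = f(z).
F(2) = -2*exp(-3) + 2*sqrt(2); F(-3) = -2*exp(9/2) + 4*sqrt(123)/9.
Integral = F(2) - F(-3) = -4*sqrt(123)/9 - 2*exp(-3) + 2*sqrt(2) + 2*exp(9/2).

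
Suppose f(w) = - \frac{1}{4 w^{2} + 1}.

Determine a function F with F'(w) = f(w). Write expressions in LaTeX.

An antiderivative is F(w) = - \frac{\operatorname{atan}{\left(2 w \right)}}{2}.

A candidate is checked by its d/dw: the result must match f(w).
Check: d/dw[- \frac{\operatorname{atan}{\left(2 w \right)}}{2}] = - \frac{1}{4 w^{2} + 1} = f(w).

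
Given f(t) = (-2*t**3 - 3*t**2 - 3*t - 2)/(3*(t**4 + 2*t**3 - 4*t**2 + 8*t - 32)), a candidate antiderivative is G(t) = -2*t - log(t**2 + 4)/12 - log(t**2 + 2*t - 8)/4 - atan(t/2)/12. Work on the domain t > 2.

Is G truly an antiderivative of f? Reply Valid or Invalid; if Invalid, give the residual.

d/dt[G] = (-6*t**4 - 14*t**3 + 21*t**2 - 51*t + 190)/(3*t**4 + 6*t**3 - 12*t**2 + 24*t - 96)
d/dt[G] - f(t) = -2 != 0.

Invalid: d/dt[G] - f = -2, which is not 0.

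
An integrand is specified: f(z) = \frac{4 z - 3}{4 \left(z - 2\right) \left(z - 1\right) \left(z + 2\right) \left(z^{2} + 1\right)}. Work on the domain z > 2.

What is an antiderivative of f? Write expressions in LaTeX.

An antiderivative is F(z) = \frac{\log{\left(z - 2 \right)}}{16} - \frac{\log{\left(z - 1 \right)}}{24} - \frac{11 \log{\left(z + 2 \right)}}{240} + \frac{\log{\left(z^{2} + 1 \right)}}{80} - \frac{7 \operatorname{atan}{\left(z \right)}}{40}.

The denominator factors as 4 \left(z - 2\right) \left(z - 1\right) \left(z + 2\right) \left(z^{2} + 1\right); partial fractions split f into directly integrable pieces: \frac{z - 7}{40 \left(z^{2} + 1\right)} - \frac{11}{240 \left(z + 2\right)} - \frac{1}{24 \left(z - 1\right)} + \frac{1}{16 \left(z - 2\right)}.
Check: d/dz[\frac{\log{\left(z - 2 \right)}}{16} - \frac{\log{\left(z - 1 \right)}}{24} - \frac{11 \log{\left(z + 2 \right)}}{240} + \frac{\log{\left(z^{2} + 1 \right)}}{80} - \frac{7 \operatorname{atan}{\left(z \right)}}{40}] = \frac{4 z - 3}{4 z^{5} - 4 z^{4} - 12 z^{3} + 12 z^{2} - 16 z + 16}, which equals f(z).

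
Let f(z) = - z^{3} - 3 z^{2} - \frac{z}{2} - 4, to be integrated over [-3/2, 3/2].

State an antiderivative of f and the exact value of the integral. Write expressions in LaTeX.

Integrate term by term and add the pieces.
F(z) = - \frac{z^{4}}{4} - z^{3} - \frac{z^{2}}{4} - 4 z is an antiderivative of f.
Check: d/dz[- \frac{z^{4}}{4} - z^{3} - \frac{z^{2}}{4} - 4 z] = - z^{3} - 3 z^{2} - \frac{z}{2} - 4 = f(z).
F(3/2) = - \frac{717}{64}; F(-3/2) = \frac{483}{64}.
Integral = F(3/2) - F(-3/2) = - \frac{75}{4}.

Antiderivative: F(z) = - \frac{z^{4}}{4} - z^{3} - \frac{z^{2}}{4} - 4 z; value = - \frac{75}{4}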